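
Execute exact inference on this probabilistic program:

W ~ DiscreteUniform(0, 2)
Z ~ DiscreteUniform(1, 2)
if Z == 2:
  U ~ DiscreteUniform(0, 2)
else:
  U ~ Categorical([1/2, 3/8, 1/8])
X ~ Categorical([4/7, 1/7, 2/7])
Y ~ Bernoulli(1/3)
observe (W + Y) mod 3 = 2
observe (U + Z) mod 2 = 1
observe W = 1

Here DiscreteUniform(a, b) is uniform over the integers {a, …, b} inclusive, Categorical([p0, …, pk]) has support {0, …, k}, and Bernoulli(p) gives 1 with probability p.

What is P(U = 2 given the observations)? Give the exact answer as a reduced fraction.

P(U = 2 | obs) = 3/23

Enumerate traces; 9 have nonzero weight after conditioning:
  (W=1, Z=1, U=0, X=0, Y=1) weight 1/63
  (W=1, Z=1, U=0, X=1, Y=1) weight 1/252
  (W=1, Z=1, U=0, X=2, Y=1) weight 1/126
  (W=1, Z=1, U=2, X=0, Y=1) weight 1/252
  (W=1, Z=1, U=2, X=1, Y=1) weight 1/1008
  (W=1, Z=1, U=2, X=2, Y=1) weight 1/504
  (W=1, Z=2, U=1, X=0, Y=1) weight 2/189
  (W=1, Z=2, U=1, X=1, Y=1) weight 1/378
  … 1 more
Group by U:
  weight(U=0) = 1/36
  weight(U=1) = 1/54
  weight(U=2) = 1/144
Total weight = 1/36 + 1/54 + 1/144 = 23/432
P(U=0 | obs) = 1/36 / 23/432 = 12/23
P(U=1 | obs) = 1/54 / 23/432 = 8/23
P(U=2 | obs) = 1/144 / 23/432 = 3/23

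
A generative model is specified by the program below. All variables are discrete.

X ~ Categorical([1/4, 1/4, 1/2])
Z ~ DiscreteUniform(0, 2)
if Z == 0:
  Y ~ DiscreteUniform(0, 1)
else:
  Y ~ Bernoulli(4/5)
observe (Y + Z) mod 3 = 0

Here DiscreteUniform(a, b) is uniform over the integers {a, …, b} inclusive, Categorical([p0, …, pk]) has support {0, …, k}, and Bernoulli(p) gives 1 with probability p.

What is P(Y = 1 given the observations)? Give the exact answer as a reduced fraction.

Enumerate traces; 6 have nonzero weight after conditioning:
  (X=0, Z=0, Y=0) weight 1/24
  (X=0, Z=2, Y=1) weight 1/15
  (X=1, Z=0, Y=0) weight 1/24
  (X=1, Z=2, Y=1) weight 1/15
  (X=2, Z=0, Y=0) weight 1/12
  (X=2, Z=2, Y=1) weight 2/15
Group by Y:
  weight(Y=0) = 1/6
  weight(Y=1) = 4/15
Total weight = 1/6 + 4/15 = 13/30
P(Y=0 | obs) = 1/6 / 13/30 = 5/13
P(Y=1 | obs) = 4/15 / 13/30 = 8/13

P(Y = 1 | obs) = 8/13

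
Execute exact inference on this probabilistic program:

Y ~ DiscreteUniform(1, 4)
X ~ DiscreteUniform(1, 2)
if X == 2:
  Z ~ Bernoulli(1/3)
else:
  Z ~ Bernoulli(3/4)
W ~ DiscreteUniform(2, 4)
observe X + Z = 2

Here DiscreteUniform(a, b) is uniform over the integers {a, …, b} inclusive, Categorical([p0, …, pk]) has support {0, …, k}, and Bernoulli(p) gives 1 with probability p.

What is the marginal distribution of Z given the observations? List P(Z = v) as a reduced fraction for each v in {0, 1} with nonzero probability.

P(Z=0) = 8/17, P(Z=1) = 9/17

Enumerate traces; 24 have nonzero weight after conditioning:
  (Y=1, X=1, Z=1, W=2) weight 1/32
  (Y=1, X=1, Z=1, W=3) weight 1/32
  (Y=1, X=1, Z=1, W=4) weight 1/32
  (Y=1, X=2, Z=0, W=2) weight 1/36
  (Y=1, X=2, Z=0, W=3) weight 1/36
  (Y=1, X=2, Z=0, W=4) weight 1/36
  (Y=2, X=1, Z=1, W=2) weight 1/32
  (Y=2, X=1, Z=1, W=3) weight 1/32
  … 16 more
Group by Z:
  weight(Z=0) = 1/3
  weight(Z=1) = 3/8
Total weight = 1/3 + 3/8 = 17/24
P(Z=0 | obs) = 1/3 / 17/24 = 8/17
P(Z=1 | obs) = 3/8 / 17/24 = 9/17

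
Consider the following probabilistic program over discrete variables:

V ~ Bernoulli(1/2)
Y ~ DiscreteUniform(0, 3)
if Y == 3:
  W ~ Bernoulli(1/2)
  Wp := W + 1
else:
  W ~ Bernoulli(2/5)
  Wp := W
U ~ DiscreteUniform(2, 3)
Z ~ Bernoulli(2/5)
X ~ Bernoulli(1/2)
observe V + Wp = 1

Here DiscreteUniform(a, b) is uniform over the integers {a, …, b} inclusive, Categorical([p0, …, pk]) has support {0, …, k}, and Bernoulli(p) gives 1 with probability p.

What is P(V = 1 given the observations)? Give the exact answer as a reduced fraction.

Enumerate traces; 56 have nonzero weight after conditioning:
  (V=0, Y=0, W=1, U=2, Z=0, X=0) weight 3/400
  (V=0, Y=0, W=1, U=2, Z=0, X=1) weight 3/400
  (V=0, Y=0, W=1, U=2, Z=1, X=0) weight 1/200
  (V=0, Y=0, W=1, U=2, Z=1, X=1) weight 1/200
  (V=0, Y=0, W=1, U=3, Z=0, X=0) weight 3/400
  (V=0, Y=0, W=1, U=3, Z=0, X=1) weight 3/400
  (V=0, Y=0, W=1, U=3, Z=1, X=0) weight 1/200
  (V=0, Y=0, W=1, U=3, Z=1, X=1) weight 1/200
  (V=1, Y=0, W=0, U=2, Z=0, X=0) weight 9/800
  … 47 more
Group by V:
  weight(V=0) = 17/80
  weight(V=1) = 9/40
Total weight = 17/80 + 9/40 = 7/16
P(V=0 | obs) = 17/80 / 7/16 = 17/35
P(V=1 | obs) = 9/40 / 7/16 = 18/35

P(V = 1 | obs) = 18/35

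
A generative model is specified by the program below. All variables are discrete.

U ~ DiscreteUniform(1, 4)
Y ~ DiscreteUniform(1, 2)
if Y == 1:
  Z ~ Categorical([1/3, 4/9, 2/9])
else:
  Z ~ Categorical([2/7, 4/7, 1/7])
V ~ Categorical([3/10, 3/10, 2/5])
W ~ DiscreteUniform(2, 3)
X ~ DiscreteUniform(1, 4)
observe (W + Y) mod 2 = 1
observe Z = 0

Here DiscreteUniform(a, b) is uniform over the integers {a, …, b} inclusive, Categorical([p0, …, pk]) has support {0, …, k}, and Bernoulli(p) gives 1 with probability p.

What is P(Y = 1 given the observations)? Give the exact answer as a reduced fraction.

Enumerate traces; 96 have nonzero weight after conditioning:
  (U=1, Y=1, Z=0, V=0, W=2, X=1) weight 1/640
  (U=1, Y=1, Z=0, V=0, W=2, X=2) weight 1/640
  (U=1, Y=1, Z=0, V=0, W=2, X=3) weight 1/640
  (U=1, Y=1, Z=0, V=0, W=2, X=4) weight 1/640
  (U=1, Y=1, Z=0, V=1, W=2, X=1) weight 1/640
  (U=1, Y=1, Z=0, V=1, W=2, X=2) weight 1/640
  (U=1, Y=1, Z=0, V=1, W=2, X=3) weight 1/640
  (U=1, Y=1, Z=0, V=1, W=2, X=4) weight 1/640
  (U=1, Y=2, Z=0, V=0, W=3, X=1) weight 3/2240
  … 87 more
Group by Y:
  weight(Y=1) = 1/12
  weight(Y=2) = 1/14
Total weight = 1/12 + 1/14 = 13/84
P(Y=1 | obs) = 1/12 / 13/84 = 7/13
P(Y=2 | obs) = 1/14 / 13/84 = 6/13

P(Y = 1 | obs) = 7/13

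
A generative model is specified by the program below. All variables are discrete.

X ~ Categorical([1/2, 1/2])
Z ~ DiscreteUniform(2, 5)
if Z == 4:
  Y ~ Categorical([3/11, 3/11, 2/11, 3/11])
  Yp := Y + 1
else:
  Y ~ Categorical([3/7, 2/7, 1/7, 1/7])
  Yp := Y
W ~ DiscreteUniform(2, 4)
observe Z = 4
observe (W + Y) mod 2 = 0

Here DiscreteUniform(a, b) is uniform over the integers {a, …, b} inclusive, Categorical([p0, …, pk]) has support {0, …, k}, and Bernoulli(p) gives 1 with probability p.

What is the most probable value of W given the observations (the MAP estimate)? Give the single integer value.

Enumerate traces; 12 have nonzero weight after conditioning:
  (X=0, Z=4, Y=0, W=2) weight 1/88
  (X=0, Z=4, Y=0, W=4) weight 1/88
  (X=0, Z=4, Y=1, W=3) weight 1/88
  (X=0, Z=4, Y=2, W=2) weight 1/132
  (X=0, Z=4, Y=2, W=4) weight 1/132
  (X=0, Z=4, Y=3, W=3) weight 1/88
  (X=1, Z=4, Y=0, W=2) weight 1/88
  (X=1, Z=4, Y=0, W=4) weight 1/88
  … 4 more
Group by W:
  weight(W=2) = 5/132
  weight(W=3) = 1/22
  weight(W=4) = 5/132
Total weight = 5/132 + 1/22 + 5/132 = 4/33
P(W=2 | obs) = 5/132 / 4/33 = 5/16
P(W=3 | obs) = 1/22 / 4/33 = 3/8
P(W=4 | obs) = 5/132 / 4/33 = 5/16
argmax = 3

argmax_v P(W = v | obs) = 3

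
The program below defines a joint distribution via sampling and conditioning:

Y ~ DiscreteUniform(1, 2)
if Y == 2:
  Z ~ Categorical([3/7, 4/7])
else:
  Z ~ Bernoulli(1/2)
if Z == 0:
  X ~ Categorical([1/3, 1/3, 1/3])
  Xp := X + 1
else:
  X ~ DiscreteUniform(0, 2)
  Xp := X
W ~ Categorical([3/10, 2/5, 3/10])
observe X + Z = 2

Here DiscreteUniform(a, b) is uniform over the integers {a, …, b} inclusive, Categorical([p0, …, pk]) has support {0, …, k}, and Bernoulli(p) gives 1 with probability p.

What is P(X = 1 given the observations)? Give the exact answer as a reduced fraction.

Enumerate traces; 12 have nonzero weight after conditioning:
  (Y=1, Z=0, X=2, W=0) weight 1/40
  (Y=1, Z=0, X=2, W=1) weight 1/30
  (Y=1, Z=0, X=2, W=2) weight 1/40
  (Y=1, Z=1, X=1, W=0) weight 1/40
  (Y=1, Z=1, X=1, W=1) weight 1/30
  (Y=1, Z=1, X=1, W=2) weight 1/40
  (Y=2, Z=0, X=2, W=0) weight 3/140
  (Y=2, Z=0, X=2, W=1) weight 1/35
  … 4 more
Group by X:
  weight(X=1) = 5/28
  weight(X=2) = 13/84
Total weight = 5/28 + 13/84 = 1/3
P(X=1 | obs) = 5/28 / 1/3 = 15/28
P(X=2 | obs) = 13/84 / 1/3 = 13/28

P(X = 1 | obs) = 15/28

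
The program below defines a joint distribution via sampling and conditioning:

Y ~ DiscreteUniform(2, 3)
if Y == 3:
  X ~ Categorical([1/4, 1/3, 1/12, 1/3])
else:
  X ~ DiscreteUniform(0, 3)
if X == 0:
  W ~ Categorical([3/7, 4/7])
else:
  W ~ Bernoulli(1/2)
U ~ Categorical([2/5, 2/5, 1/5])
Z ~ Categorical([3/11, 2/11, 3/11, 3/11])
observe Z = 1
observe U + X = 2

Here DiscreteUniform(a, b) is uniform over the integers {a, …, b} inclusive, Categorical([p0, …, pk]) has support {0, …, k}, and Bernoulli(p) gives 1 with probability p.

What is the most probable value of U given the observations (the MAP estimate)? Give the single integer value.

Enumerate traces; 12 have nonzero weight after conditioning:
  (Y=2, X=0, W=0, U=2, Z=1) weight 3/1540
  (Y=2, X=0, W=1, U=2, Z=1) weight 1/385
  (Y=2, X=1, W=0, U=1, Z=1) weight 1/220
  (Y=2, X=1, W=1, U=1, Z=1) weight 1/220
  (Y=2, X=2, W=0, U=0, Z=1) weight 1/220
  (Y=2, X=2, W=1, U=0, Z=1) weight 1/220
  (Y=3, X=0, W=0, U=2, Z=1) weight 3/1540
  (Y=3, X=0, W=1, U=2, Z=1) weight 1/385
  … 4 more
Group by U:
  weight(U=0) = 2/165
  weight(U=1) = 7/330
  weight(U=2) = 1/110
Total weight = 2/165 + 7/330 + 1/110 = 7/165
P(U=0 | obs) = 2/165 / 7/165 = 2/7
P(U=1 | obs) = 7/330 / 7/165 = 1/2
P(U=2 | obs) = 1/110 / 7/165 = 3/14
argmax = 1

argmax_v P(U = v | obs) = 1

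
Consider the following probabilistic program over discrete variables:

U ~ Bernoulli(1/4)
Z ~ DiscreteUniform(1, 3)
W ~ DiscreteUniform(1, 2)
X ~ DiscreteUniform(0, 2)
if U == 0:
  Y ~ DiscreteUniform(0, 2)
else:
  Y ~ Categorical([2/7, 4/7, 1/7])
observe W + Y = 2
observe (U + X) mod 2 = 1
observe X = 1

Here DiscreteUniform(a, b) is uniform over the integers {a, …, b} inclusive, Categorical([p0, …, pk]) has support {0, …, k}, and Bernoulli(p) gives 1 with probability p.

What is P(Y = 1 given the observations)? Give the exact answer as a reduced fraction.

Enumerate traces; 6 have nonzero weight after conditioning:
  (U=0, Z=1, W=1, X=1, Y=1) weight 1/72
  (U=0, Z=1, W=2, X=1, Y=0) weight 1/72
  (U=0, Z=2, W=1, X=1, Y=1) weight 1/72
  (U=0, Z=2, W=2, X=1, Y=0) weight 1/72
  (U=0, Z=3, W=1, X=1, Y=1) weight 1/72
  (U=0, Z=3, W=2, X=1, Y=0) weight 1/72
Group by Y:
  weight(Y=0) = 1/24
  weight(Y=1) = 1/24
Total weight = 1/24 + 1/24 = 1/12
P(Y=0 | obs) = 1/24 / 1/12 = 1/2
P(Y=1 | obs) = 1/24 / 1/12 = 1/2

P(Y = 1 | obs) = 1/2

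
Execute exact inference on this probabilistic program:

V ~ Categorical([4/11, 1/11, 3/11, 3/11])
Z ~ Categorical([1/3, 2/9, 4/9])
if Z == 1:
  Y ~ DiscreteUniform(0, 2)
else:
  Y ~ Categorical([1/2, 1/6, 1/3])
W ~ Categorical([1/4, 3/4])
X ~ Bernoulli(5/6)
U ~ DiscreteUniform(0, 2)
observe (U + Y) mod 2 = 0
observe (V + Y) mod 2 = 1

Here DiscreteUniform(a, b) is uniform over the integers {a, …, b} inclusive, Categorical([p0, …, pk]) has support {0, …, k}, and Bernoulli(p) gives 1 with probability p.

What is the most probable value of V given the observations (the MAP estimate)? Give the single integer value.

argmax_v P(V = v | obs) = 3

Enumerate traces; 120 have nonzero weight after conditioning:
  (V=0, Z=0, Y=1, W=0, X=0, U=1) weight 1/3564
  (V=0, Z=0, Y=1, W=0, X=1, U=1) weight 5/3564
  (V=0, Z=0, Y=1, W=1, X=0, U=1) weight 1/1188
  (V=0, Z=0, Y=1, W=1, X=1, U=1) weight 5/1188
  (V=0, Z=1, Y=1, W=0, X=0, U=1) weight 1/2673
  (V=0, Z=1, Y=1, W=0, X=1, U=1) weight 5/2673
  (V=0, Z=1, Y=1, W=1, X=0, U=1) weight 1/891
  (V=0, Z=1, Y=1, W=1, X=1, U=1) weight 5/891
  (V=1, Z=0, Y=0, W=0, X=0, U=0) weight 1/4752
  (V=2, Z=0, Y=1, W=0, X=0, U=1) weight 1/4752
  … 110 more
Group by V:
  weight(V=0) = 2/81
  weight(V=1) = 43/891
  weight(V=2) = 1/54
  weight(V=3) = 43/297
Total weight = 2/81 + 43/891 + 1/54 + 43/297 = 421/1782
P(V=0 | obs) = 2/81 / 421/1782 = 44/421
P(V=1 | obs) = 43/891 / 421/1782 = 86/421
P(V=2 | obs) = 1/54 / 421/1782 = 33/421
P(V=3 | obs) = 43/297 / 421/1782 = 258/421
argmax = 3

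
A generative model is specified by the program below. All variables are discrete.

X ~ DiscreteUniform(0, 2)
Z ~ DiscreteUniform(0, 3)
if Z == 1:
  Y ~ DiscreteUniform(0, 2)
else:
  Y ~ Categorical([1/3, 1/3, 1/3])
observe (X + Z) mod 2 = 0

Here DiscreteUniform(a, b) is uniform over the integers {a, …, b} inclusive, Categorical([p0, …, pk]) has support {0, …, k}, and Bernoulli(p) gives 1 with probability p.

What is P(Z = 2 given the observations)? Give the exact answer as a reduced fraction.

Enumerate traces; 18 have nonzero weight after conditioning:
  (X=0, Z=0, Y=0) weight 1/36
  (X=0, Z=0, Y=1) weight 1/36
  (X=0, Z=0, Y=2) weight 1/36
  (X=0, Z=2, Y=0) weight 1/36
  (X=0, Z=2, Y=1) weight 1/36
  (X=0, Z=2, Y=2) weight 1/36
  (X=1, Z=1, Y=0) weight 1/36
  (X=1, Z=1, Y=1) weight 1/36
  (X=1, Z=3, Y=0) weight 1/36
  … 9 more
Group by Z:
  weight(Z=0) = 1/6
  weight(Z=1) = 1/12
  weight(Z=2) = 1/6
  weight(Z=3) = 1/12
Total weight = 1/6 + 1/12 + 1/6 + 1/12 = 1/2
P(Z=0 | obs) = 1/6 / 1/2 = 1/3
P(Z=1 | obs) = 1/12 / 1/2 = 1/6
P(Z=2 | obs) = 1/6 / 1/2 = 1/3
P(Z=3 | obs) = 1/12 / 1/2 = 1/6

P(Z = 2 | obs) = 1/3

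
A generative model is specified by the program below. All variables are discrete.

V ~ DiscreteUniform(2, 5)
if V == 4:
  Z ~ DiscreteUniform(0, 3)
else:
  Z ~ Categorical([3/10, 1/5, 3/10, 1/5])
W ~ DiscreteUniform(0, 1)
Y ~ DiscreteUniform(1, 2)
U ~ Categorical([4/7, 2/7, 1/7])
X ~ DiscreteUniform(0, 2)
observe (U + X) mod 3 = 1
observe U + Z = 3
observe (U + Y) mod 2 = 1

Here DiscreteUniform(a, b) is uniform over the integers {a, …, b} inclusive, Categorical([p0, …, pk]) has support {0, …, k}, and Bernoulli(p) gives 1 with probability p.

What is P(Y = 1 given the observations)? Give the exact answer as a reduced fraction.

P(Y = 1 | obs) = 85/131

Enumerate traces; 24 have nonzero weight after conditioning:
  (V=2, Z=1, W=0, Y=1, U=2, X=2) weight 1/1680
  (V=2, Z=1, W=1, Y=1, U=2, X=2) weight 1/1680
  (V=2, Z=2, W=0, Y=2, U=1, X=0) weight 1/560
  (V=2, Z=2, W=1, Y=2, U=1, X=0) weight 1/560
  (V=2, Z=3, W=0, Y=1, U=0, X=1) weight 1/420
  (V=2, Z=3, W=1, Y=1, U=0, X=1) weight 1/420
  (V=3, Z=1, W=0, Y=1, U=2, X=2) weight 1/1680
  (V=3, Z=1, W=1, Y=1, U=2, X=2) weight 1/1680
  … 16 more
Group by Y:
  weight(Y=1) = 17/672
  weight(Y=2) = 23/1680
Total weight = 17/672 + 23/1680 = 131/3360
P(Y=1 | obs) = 17/672 / 131/3360 = 85/131
P(Y=2 | obs) = 23/1680 / 131/3360 = 46/131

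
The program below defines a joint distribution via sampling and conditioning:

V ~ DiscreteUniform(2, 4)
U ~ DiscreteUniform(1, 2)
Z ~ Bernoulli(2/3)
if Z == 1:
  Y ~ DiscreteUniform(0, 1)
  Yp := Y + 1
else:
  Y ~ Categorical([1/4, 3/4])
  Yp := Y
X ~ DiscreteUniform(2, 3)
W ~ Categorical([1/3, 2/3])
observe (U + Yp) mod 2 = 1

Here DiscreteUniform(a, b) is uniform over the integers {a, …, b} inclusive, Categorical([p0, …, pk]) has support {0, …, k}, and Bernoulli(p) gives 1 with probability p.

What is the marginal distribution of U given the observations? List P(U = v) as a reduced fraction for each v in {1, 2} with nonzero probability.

Enumerate traces; 48 have nonzero weight after conditioning:
  (V=2, U=1, Z=0, Y=0, X=2, W=0) weight 1/432
  (V=2, U=1, Z=0, Y=0, X=2, W=1) weight 1/216
  (V=2, U=1, Z=0, Y=0, X=3, W=0) weight 1/432
  (V=2, U=1, Z=0, Y=0, X=3, W=1) weight 1/216
  (V=2, U=1, Z=1, Y=1, X=2, W=0) weight 1/108
  (V=2, U=1, Z=1, Y=1, X=2, W=1) weight 1/54
  (V=2, U=1, Z=1, Y=1, X=3, W=0) weight 1/108
  (V=2, U=1, Z=1, Y=1, X=3, W=1) weight 1/54
  (V=2, U=2, Z=0, Y=1, X=2, W=0) weight 1/144
  … 39 more
Group by U:
  weight(U=1) = 5/24
  weight(U=2) = 7/24
Total weight = 5/24 + 7/24 = 1/2
P(U=1 | obs) = 5/24 / 1/2 = 5/12
P(U=2 | obs) = 7/24 / 1/2 = 7/12

P(U=1) = 5/12, P(U=2) = 7/12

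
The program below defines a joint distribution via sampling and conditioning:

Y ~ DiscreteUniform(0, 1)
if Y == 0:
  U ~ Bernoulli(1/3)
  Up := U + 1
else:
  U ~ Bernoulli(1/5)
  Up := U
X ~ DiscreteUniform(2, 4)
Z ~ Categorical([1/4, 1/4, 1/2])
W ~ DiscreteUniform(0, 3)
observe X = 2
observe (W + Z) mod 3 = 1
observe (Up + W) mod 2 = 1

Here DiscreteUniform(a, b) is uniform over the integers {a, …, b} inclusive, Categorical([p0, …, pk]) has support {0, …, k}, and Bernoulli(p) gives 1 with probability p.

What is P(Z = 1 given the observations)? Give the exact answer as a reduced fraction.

P(Z = 1 | obs) = 30/73

Enumerate traces; 8 have nonzero weight after conditioning:
  (Y=0, U=0, X=2, Z=1, W=0) weight 1/144
  (Y=0, U=0, X=2, Z=2, W=2) weight 1/72
  (Y=0, U=1, X=2, Z=0, W=1) weight 1/288
  (Y=0, U=1, X=2, Z=1, W=3) weight 1/288
  (Y=1, U=0, X=2, Z=0, W=1) weight 1/120
  (Y=1, U=0, X=2, Z=1, W=3) weight 1/120
  (Y=1, U=1, X=2, Z=1, W=0) weight 1/480
  (Y=1, U=1, X=2, Z=2, W=2) weight 1/240
Group by Z:
  weight(Z=0) = 17/1440
  weight(Z=1) = 1/48
  weight(Z=2) = 13/720
Total weight = 17/1440 + 1/48 + 13/720 = 73/1440
P(Z=0 | obs) = 17/1440 / 73/1440 = 17/73
P(Z=1 | obs) = 1/48 / 73/1440 = 30/73
P(Z=2 | obs) = 13/720 / 73/1440 = 26/73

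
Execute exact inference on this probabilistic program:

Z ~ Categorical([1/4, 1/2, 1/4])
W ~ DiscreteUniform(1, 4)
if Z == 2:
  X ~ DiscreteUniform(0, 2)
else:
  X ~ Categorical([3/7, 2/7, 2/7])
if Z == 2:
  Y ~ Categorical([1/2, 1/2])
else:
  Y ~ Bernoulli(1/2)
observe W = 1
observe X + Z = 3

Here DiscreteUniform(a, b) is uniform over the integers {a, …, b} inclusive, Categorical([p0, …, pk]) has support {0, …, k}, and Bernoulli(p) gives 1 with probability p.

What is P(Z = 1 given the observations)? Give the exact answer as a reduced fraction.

P(Z = 1 | obs) = 12/19

Enumerate traces; 4 have nonzero weight after conditioning:
  (Z=1, W=1, X=2, Y=0) weight 1/56
  (Z=1, W=1, X=2, Y=1) weight 1/56
  (Z=2, W=1, X=1, Y=0) weight 1/96
  (Z=2, W=1, X=1, Y=1) weight 1/96
Group by Z:
  weight(Z=1) = 1/28
  weight(Z=2) = 1/48
Total weight = 1/28 + 1/48 = 19/336
P(Z=1 | obs) = 1/28 / 19/336 = 12/19
P(Z=2 | obs) = 1/48 / 19/336 = 7/19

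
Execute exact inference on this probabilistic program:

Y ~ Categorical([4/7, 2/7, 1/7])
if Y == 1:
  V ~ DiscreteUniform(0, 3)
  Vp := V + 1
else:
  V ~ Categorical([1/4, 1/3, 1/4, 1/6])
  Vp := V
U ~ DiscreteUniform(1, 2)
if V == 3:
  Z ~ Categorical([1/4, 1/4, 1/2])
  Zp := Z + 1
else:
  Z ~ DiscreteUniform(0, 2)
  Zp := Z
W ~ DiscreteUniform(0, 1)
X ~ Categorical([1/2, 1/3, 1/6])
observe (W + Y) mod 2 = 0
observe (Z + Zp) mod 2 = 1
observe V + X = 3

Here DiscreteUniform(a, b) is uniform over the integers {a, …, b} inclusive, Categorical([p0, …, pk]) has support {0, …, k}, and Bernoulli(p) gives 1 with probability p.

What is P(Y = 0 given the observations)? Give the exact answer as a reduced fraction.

Enumerate traces; 18 have nonzero weight after conditioning:
  (Y=0, V=3, U=1, Z=0, W=0, X=0) weight 1/336
  (Y=0, V=3, U=1, Z=1, W=0, X=0) weight 1/336
  (Y=0, V=3, U=1, Z=2, W=0, X=0) weight 1/168
  (Y=0, V=3, U=2, Z=0, W=0, X=0) weight 1/336
  (Y=0, V=3, U=2, Z=1, W=0, X=0) weight 1/336
  (Y=0, V=3, U=2, Z=2, W=0, X=0) weight 1/168
  (Y=1, V=3, U=1, Z=0, W=1, X=0) weight 1/448
  (Y=1, V=3, U=1, Z=1, W=1, X=0) weight 1/448
  (Y=2, V=3, U=1, Z=0, W=0, X=0) weight 1/1344
  … 9 more
Group by Y:
  weight(Y=0) = 1/42
  weight(Y=1) = 1/56
  weight(Y=2) = 1/168
Total weight = 1/42 + 1/56 + 1/168 = 1/21
P(Y=0 | obs) = 1/42 / 1/21 = 1/2
P(Y=1 | obs) = 1/56 / 1/21 = 3/8
P(Y=2 | obs) = 1/168 / 1/21 = 1/8

P(Y = 0 | obs) = 1/2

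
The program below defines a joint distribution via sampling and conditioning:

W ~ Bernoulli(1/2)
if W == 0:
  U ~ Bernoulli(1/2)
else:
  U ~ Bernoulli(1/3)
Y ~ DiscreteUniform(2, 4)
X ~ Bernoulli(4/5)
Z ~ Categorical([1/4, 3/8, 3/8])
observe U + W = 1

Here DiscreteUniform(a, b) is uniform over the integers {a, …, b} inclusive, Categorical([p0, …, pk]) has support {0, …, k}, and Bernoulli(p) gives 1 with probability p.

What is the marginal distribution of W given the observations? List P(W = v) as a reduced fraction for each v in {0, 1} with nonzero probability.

P(W=0) = 3/7, P(W=1) = 4/7

Enumerate traces; 36 have nonzero weight after conditioning:
  (W=0, U=1, Y=2, X=0, Z=0) weight 1/240
  (W=0, U=1, Y=2, X=0, Z=1) weight 1/160
  (W=0, U=1, Y=2, X=0, Z=2) weight 1/160
  (W=0, U=1, Y=2, X=1, Z=0) weight 1/60
  (W=0, U=1, Y=2, X=1, Z=1) weight 1/40
  (W=0, U=1, Y=2, X=1, Z=2) weight 1/40
  (W=0, U=1, Y=3, X=0, Z=0) weight 1/240
  (W=0, U=1, Y=3, X=0, Z=1) weight 1/160
  (W=1, U=0, Y=2, X=0, Z=0) weight 1/180
  … 27 more
Group by W:
  weight(W=0) = 1/4
  weight(W=1) = 1/3
Total weight = 1/4 + 1/3 = 7/12
P(W=0 | obs) = 1/4 / 7/12 = 3/7
P(W=1 | obs) = 1/3 / 7/12 = 4/7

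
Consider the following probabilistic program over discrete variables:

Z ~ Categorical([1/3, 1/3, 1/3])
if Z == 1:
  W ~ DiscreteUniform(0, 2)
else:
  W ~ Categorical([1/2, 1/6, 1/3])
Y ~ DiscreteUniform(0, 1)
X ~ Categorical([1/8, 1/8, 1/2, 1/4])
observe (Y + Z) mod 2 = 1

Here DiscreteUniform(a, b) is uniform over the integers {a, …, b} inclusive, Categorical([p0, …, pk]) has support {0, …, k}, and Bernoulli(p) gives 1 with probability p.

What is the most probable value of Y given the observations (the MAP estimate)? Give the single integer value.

Enumerate traces; 36 have nonzero weight after conditioning:
  (Z=0, W=0, Y=1, X=0) weight 1/96
  (Z=0, W=0, Y=1, X=1) weight 1/96
  (Z=0, W=0, Y=1, X=2) weight 1/24
  (Z=0, W=0, Y=1, X=3) weight 1/48
  (Z=0, W=1, Y=1, X=0) weight 1/288
  (Z=0, W=1, Y=1, X=1) weight 1/288
  (Z=0, W=1, Y=1, X=2) weight 1/72
  (Z=0, W=1, Y=1, X=3) weight 1/144
  (Z=1, W=0, Y=0, X=0) weight 1/144
  … 27 more
Group by Y:
  weight(Y=0) = 1/6
  weight(Y=1) = 1/3
Total weight = 1/6 + 1/3 = 1/2
P(Y=0 | obs) = 1/6 / 1/2 = 1/3
P(Y=1 | obs) = 1/3 / 1/2 = 2/3
argmax = 1

argmax_v P(Y = v | obs) = 1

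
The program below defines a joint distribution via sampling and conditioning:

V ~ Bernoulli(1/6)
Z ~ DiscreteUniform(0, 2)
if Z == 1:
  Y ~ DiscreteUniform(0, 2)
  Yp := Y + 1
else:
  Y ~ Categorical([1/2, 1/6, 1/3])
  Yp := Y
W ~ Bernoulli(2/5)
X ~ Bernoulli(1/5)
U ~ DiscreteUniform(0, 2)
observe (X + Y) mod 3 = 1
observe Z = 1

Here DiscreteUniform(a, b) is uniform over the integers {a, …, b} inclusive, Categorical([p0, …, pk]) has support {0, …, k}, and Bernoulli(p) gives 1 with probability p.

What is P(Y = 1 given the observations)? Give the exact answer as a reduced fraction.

Enumerate traces; 24 have nonzero weight after conditioning:
  (V=0, Z=1, Y=0, W=0, X=1, U=0) weight 1/270
  (V=0, Z=1, Y=0, W=0, X=1, U=1) weight 1/270
  (V=0, Z=1, Y=0, W=0, X=1, U=2) weight 1/270
  (V=0, Z=1, Y=0, W=1, X=1, U=0) weight 1/405
  (V=0, Z=1, Y=0, W=1, X=1, U=1) weight 1/405
  (V=0, Z=1, Y=0, W=1, X=1, U=2) weight 1/405
  (V=0, Z=1, Y=1, W=0, X=0, U=0) weight 2/135
  (V=0, Z=1, Y=1, W=0, X=0, U=1) weight 2/135
  … 16 more
Group by Y:
  weight(Y=0) = 1/45
  weight(Y=1) = 4/45
Total weight = 1/45 + 4/45 = 1/9
P(Y=0 | obs) = 1/45 / 1/9 = 1/5
P(Y=1 | obs) = 4/45 / 1/9 = 4/5

P(Y = 1 | obs) = 4/5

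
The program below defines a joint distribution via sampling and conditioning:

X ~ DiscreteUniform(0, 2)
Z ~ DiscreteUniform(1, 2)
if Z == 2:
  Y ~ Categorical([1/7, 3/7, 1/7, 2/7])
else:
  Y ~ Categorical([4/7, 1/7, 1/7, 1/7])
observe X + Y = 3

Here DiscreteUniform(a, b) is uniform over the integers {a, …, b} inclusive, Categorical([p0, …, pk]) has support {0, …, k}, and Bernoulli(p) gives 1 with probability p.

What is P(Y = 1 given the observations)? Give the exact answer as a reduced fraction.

P(Y = 1 | obs) = 4/9

Enumerate traces; 6 have nonzero weight after conditioning:
  (X=0, Z=1, Y=3) weight 1/42
  (X=0, Z=2, Y=3) weight 1/21
  (X=1, Z=1, Y=2) weight 1/42
  (X=1, Z=2, Y=2) weight 1/42
  (X=2, Z=1, Y=1) weight 1/42
  (X=2, Z=2, Y=1) weight 1/14
Group by Y:
  weight(Y=1) = 2/21
  weight(Y=2) = 1/21
  weight(Y=3) = 1/14
Total weight = 2/21 + 1/21 + 1/14 = 3/14
P(Y=1 | obs) = 2/21 / 3/14 = 4/9
P(Y=2 | obs) = 1/21 / 3/14 = 2/9
P(Y=3 | obs) = 1/14 / 3/14 = 1/3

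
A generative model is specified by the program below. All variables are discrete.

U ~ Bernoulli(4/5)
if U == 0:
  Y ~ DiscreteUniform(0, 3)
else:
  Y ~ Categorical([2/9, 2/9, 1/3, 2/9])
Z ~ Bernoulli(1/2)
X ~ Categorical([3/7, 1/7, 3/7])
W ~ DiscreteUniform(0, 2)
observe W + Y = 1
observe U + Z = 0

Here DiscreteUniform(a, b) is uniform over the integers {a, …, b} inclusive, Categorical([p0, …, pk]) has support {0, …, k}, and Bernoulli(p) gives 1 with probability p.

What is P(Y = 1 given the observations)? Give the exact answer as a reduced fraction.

P(Y = 1 | obs) = 1/2

Enumerate traces; 6 have nonzero weight after conditioning:
  (U=0, Y=0, Z=0, X=0, W=1) weight 1/280
  (U=0, Y=0, Z=0, X=1, W=1) weight 1/840
  (U=0, Y=0, Z=0, X=2, W=1) weight 1/280
  (U=0, Y=1, Z=0, X=0, W=0) weight 1/280
  (U=0, Y=1, Z=0, X=1, W=0) weight 1/840
  (U=0, Y=1, Z=0, X=2, W=0) weight 1/280
Group by Y:
  weight(Y=0) = 1/120
  weight(Y=1) = 1/120
Total weight = 1/120 + 1/120 = 1/60
P(Y=0 | obs) = 1/120 / 1/60 = 1/2
P(Y=1 | obs) = 1/120 / 1/60 = 1/2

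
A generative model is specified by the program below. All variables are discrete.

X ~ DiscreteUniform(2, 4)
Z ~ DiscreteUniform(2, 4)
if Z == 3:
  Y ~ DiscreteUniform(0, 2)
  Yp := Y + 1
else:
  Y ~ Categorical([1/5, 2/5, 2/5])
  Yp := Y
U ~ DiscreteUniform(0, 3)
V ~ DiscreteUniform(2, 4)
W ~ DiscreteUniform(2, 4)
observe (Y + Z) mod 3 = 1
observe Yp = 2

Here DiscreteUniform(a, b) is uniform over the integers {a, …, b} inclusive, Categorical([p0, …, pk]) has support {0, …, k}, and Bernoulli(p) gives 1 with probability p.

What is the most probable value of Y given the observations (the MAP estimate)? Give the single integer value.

argmax_v P(Y = v | obs) = 2

Enumerate traces; 216 have nonzero weight after conditioning:
  (X=2, Z=2, Y=2, U=0, V=2, W=2) weight 1/810
  (X=2, Z=2, Y=2, U=0, V=2, W=3) weight 1/810
  (X=2, Z=2, Y=2, U=0, V=2, W=4) weight 1/810
  (X=2, Z=2, Y=2, U=0, V=3, W=2) weight 1/810
  (X=2, Z=2, Y=2, U=0, V=3, W=3) weight 1/810
  (X=2, Z=2, Y=2, U=0, V=3, W=4) weight 1/810
  (X=2, Z=2, Y=2, U=0, V=4, W=2) weight 1/810
  (X=2, Z=2, Y=2, U=0, V=4, W=3) weight 1/810
  (X=2, Z=3, Y=1, U=0, V=2, W=2) weight 1/972
  … 207 more
Group by Y:
  weight(Y=1) = 1/9
  weight(Y=2) = 2/15
Total weight = 1/9 + 2/15 = 11/45
P(Y=1 | obs) = 1/9 / 11/45 = 5/11
P(Y=2 | obs) = 2/15 / 11/45 = 6/11
argmax = 2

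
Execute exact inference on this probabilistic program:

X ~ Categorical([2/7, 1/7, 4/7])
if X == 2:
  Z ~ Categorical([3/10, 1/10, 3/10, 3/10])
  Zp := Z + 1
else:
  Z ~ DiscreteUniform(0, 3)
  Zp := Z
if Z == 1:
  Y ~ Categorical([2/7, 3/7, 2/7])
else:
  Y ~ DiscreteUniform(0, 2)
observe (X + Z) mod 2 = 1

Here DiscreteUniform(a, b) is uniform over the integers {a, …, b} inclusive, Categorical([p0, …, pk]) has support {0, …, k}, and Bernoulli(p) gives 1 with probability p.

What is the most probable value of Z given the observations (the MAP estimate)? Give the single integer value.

Enumerate traces; 18 have nonzero weight after conditioning:
  (X=0, Z=1, Y=0) weight 1/49
  (X=0, Z=1, Y=1) weight 3/98
  (X=0, Z=1, Y=2) weight 1/49
  (X=0, Z=3, Y=0) weight 1/42
  (X=0, Z=3, Y=1) weight 1/42
  (X=0, Z=3, Y=2) weight 1/42
  (X=1, Z=0, Y=0) weight 1/84
  (X=1, Z=0, Y=1) weight 1/84
  (X=1, Z=2, Y=0) weight 1/84
  … 9 more
Group by Z:
  weight(Z=0) = 1/28
  weight(Z=1) = 9/70
  weight(Z=2) = 1/28
  weight(Z=3) = 17/70
Total weight = 1/28 + 9/70 + 1/28 + 17/70 = 31/70
P(Z=0 | obs) = 1/28 / 31/70 = 5/62
P(Z=1 | obs) = 9/70 / 31/70 = 9/31
P(Z=2 | obs) = 1/28 / 31/70 = 5/62
P(Z=3 | obs) = 17/70 / 31/70 = 17/31
argmax = 3

argmax_v P(Z = v | obs) = 3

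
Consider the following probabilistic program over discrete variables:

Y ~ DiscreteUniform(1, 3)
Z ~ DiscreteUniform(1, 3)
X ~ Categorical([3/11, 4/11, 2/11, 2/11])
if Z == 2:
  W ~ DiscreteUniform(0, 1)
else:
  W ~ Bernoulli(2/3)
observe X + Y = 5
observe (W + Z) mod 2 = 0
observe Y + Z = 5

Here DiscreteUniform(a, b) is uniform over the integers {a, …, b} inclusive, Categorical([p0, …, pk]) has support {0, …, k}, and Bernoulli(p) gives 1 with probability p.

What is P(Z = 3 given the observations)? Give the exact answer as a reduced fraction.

Enumerate traces; 2 have nonzero weight after conditioning:
  (Y=2, Z=3, X=3, W=1) weight 4/297
  (Y=3, Z=2, X=2, W=0) weight 1/99
Group by Z:
  weight(Z=2) = 1/99
  weight(Z=3) = 4/297
Total weight = 1/99 + 4/297 = 7/297
P(Z=2 | obs) = 1/99 / 7/297 = 3/7
P(Z=3 | obs) = 4/297 / 7/297 = 4/7

P(Z = 3 | obs) = 4/7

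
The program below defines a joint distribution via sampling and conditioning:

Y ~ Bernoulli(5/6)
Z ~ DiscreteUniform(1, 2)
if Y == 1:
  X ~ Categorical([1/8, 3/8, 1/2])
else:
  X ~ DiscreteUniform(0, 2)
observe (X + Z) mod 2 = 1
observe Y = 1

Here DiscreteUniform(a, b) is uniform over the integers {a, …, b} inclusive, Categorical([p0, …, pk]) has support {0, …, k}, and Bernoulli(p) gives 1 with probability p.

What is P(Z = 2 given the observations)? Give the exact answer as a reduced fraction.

P(Z = 2 | obs) = 3/8

Enumerate traces; 3 have nonzero weight after conditioning:
  (Y=1, Z=1, X=0) weight 5/96
  (Y=1, Z=1, X=2) weight 5/24
  (Y=1, Z=2, X=1) weight 5/32
Group by Z:
  weight(Z=1) = 25/96
  weight(Z=2) = 5/32
Total weight = 25/96 + 5/32 = 5/12
P(Z=1 | obs) = 25/96 / 5/12 = 5/8
P(Z=2 | obs) = 5/32 / 5/12 = 3/8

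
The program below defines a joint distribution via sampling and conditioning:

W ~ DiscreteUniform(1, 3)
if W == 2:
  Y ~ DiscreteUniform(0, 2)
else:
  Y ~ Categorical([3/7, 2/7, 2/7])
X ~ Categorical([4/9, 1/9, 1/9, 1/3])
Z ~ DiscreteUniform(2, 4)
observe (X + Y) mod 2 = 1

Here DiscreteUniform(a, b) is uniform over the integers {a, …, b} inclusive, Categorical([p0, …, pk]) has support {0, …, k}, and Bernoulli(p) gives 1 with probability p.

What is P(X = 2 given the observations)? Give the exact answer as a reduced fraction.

P(X = 2 | obs) = 19/271

Enumerate traces; 54 have nonzero weight after conditioning:
  (W=1, Y=0, X=1, Z=2) weight 1/189
  (W=1, Y=0, X=1, Z=3) weight 1/189
  (W=1, Y=0, X=1, Z=4) weight 1/189
  (W=1, Y=0, X=3, Z=2) weight 1/63
  (W=1, Y=0, X=3, Z=3) weight 1/63
  (W=1, Y=0, X=3, Z=4) weight 1/63
  (W=1, Y=1, X=0, Z=2) weight 8/567
  (W=1, Y=1, X=0, Z=3) weight 8/567
  (W=1, Y=1, X=2, Z=2) weight 2/567
  … 45 more
Group by X:
  weight(X=0) = 76/567
  weight(X=1) = 44/567
  weight(X=2) = 19/567
  weight(X=3) = 44/189
Total weight = 76/567 + 44/567 + 19/567 + 44/189 = 271/567
P(X=0 | obs) = 76/567 / 271/567 = 76/271
P(X=1 | obs) = 44/567 / 271/567 = 44/271
P(X=2 | obs) = 19/567 / 271/567 = 19/271
P(X=3 | obs) = 44/189 / 271/567 = 132/271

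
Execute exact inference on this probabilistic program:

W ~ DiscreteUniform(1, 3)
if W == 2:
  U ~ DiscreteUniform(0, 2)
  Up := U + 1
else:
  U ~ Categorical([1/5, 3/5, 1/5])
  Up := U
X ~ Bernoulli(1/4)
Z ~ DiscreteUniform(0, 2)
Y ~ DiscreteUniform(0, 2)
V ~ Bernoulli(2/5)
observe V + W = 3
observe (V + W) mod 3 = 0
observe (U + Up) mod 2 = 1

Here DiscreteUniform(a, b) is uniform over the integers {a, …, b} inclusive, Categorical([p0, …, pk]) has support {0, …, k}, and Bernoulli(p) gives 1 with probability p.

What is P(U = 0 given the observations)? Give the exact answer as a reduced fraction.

P(U = 0 | obs) = 1/3

Enumerate traces; 54 have nonzero weight after conditioning:
  (W=2, U=0, X=0, Z=0, Y=0, V=1) weight 1/270
  (W=2, U=0, X=0, Z=0, Y=1, V=1) weight 1/270
  (W=2, U=0, X=0, Z=0, Y=2, V=1) weight 1/270
  (W=2, U=0, X=0, Z=1, Y=0, V=1) weight 1/270
  (W=2, U=0, X=0, Z=1, Y=1, V=1) weight 1/270
  (W=2, U=0, X=0, Z=1, Y=2, V=1) weight 1/270
  (W=2, U=0, X=0, Z=2, Y=0, V=1) weight 1/270
  (W=2, U=0, X=0, Z=2, Y=1, V=1) weight 1/270
  (W=2, U=1, X=0, Z=0, Y=0, V=1) weight 1/270
  (W=2, U=2, X=0, Z=0, Y=0, V=1) weight 1/270
  … 44 more
Group by U:
  weight(U=0) = 2/45
  weight(U=1) = 2/45
  weight(U=2) = 2/45
Total weight = 2/45 + 2/45 + 2/45 = 2/15
P(U=0 | obs) = 2/45 / 2/15 = 1/3
P(U=1 | obs) = 2/45 / 2/15 = 1/3
P(U=2 | obs) = 2/45 / 2/15 = 1/3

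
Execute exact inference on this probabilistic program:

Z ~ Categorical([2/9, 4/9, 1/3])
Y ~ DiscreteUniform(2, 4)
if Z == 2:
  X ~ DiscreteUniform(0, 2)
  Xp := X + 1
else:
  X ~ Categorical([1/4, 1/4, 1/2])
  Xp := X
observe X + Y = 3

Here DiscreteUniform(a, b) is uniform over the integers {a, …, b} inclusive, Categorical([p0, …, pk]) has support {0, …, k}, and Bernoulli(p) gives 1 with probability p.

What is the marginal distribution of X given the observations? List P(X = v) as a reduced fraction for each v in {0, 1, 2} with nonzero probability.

P(X=0) = 1/2, P(X=1) = 1/2

Enumerate traces; 6 have nonzero weight after conditioning:
  (Z=0, Y=2, X=1) weight 1/54
  (Z=0, Y=3, X=0) weight 1/54
  (Z=1, Y=2, X=1) weight 1/27
  (Z=1, Y=3, X=0) weight 1/27
  (Z=2, Y=2, X=1) weight 1/27
  (Z=2, Y=3, X=0) weight 1/27
Group by X:
  weight(X=0) = 5/54
  weight(X=1) = 5/54
Total weight = 5/54 + 5/54 = 5/27
P(X=0 | obs) = 5/54 / 5/27 = 1/2
P(X=1 | obs) = 5/54 / 5/27 = 1/2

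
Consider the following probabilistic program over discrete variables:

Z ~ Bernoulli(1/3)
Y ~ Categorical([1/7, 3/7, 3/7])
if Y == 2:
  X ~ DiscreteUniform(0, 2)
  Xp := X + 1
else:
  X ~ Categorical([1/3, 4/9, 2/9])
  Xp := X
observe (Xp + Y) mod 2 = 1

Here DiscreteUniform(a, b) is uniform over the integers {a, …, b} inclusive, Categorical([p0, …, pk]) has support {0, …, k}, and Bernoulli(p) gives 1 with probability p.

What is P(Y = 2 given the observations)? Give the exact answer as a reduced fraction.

Enumerate traces; 10 have nonzero weight after conditioning:
  (Z=0, Y=0, X=1) weight 8/189
  (Z=0, Y=1, X=0) weight 2/21
  (Z=0, Y=1, X=2) weight 4/63
  (Z=0, Y=2, X=0) weight 2/21
  (Z=0, Y=2, X=2) weight 2/21
  (Z=1, Y=0, X=1) weight 4/189
  (Z=1, Y=1, X=0) weight 1/21
  (Z=1, Y=1, X=2) weight 2/63
  … 2 more
Group by Y:
  weight(Y=0) = 4/63
  weight(Y=1) = 5/21
  weight(Y=2) = 2/7
Total weight = 4/63 + 5/21 + 2/7 = 37/63
P(Y=0 | obs) = 4/63 / 37/63 = 4/37
P(Y=1 | obs) = 5/21 / 37/63 = 15/37
P(Y=2 | obs) = 2/7 / 37/63 = 18/37

P(Y = 2 | obs) = 18/37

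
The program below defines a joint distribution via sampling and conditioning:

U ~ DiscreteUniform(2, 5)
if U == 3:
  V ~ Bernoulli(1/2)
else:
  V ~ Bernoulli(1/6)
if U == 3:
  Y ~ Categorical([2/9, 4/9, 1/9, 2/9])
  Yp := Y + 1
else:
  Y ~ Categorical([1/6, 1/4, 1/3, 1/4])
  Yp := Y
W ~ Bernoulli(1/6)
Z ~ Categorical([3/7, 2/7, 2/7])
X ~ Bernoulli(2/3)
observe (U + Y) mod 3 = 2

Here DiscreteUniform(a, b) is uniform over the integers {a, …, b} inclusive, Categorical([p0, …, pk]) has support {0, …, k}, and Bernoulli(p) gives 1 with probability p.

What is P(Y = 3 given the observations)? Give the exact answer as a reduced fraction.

P(Y = 3 | obs) = 18/43

Enumerate traces; 144 have nonzero weight after conditioning:
  (U=2, V=0, Y=0, W=0, Z=0, X=0) weight 25/6048
  (U=2, V=0, Y=0, W=0, Z=0, X=1) weight 25/3024
  (U=2, V=0, Y=0, W=0, Z=1, X=0) weight 25/9072
  (U=2, V=0, Y=0, W=0, Z=1, X=1) weight 25/4536
  (U=2, V=0, Y=0, W=0, Z=2, X=0) weight 25/9072
  (U=2, V=0, Y=0, W=0, Z=2, X=1) weight 25/4536
  (U=2, V=0, Y=0, W=1, Z=0, X=0) weight 5/6048
  (U=2, V=0, Y=0, W=1, Z=0, X=1) weight 5/3024
  (U=2, V=0, Y=3, W=0, Z=0, X=0) weight 25/4032
  (U=3, V=0, Y=2, W=0, Z=0, X=0) weight 5/3024
  … 134 more
Group by Y:
  weight(Y=0) = 1/12
  weight(Y=1) = 1/16
  weight(Y=2) = 1/36
  weight(Y=3) = 1/8
Total weight = 1/12 + 1/16 + 1/36 + 1/8 = 43/144
P(Y=0 | obs) = 1/12 / 43/144 = 12/43
P(Y=1 | obs) = 1/16 / 43/144 = 9/43
P(Y=2 | obs) = 1/36 / 43/144 = 4/43
P(Y=3 | obs) = 1/8 / 43/144 = 18/43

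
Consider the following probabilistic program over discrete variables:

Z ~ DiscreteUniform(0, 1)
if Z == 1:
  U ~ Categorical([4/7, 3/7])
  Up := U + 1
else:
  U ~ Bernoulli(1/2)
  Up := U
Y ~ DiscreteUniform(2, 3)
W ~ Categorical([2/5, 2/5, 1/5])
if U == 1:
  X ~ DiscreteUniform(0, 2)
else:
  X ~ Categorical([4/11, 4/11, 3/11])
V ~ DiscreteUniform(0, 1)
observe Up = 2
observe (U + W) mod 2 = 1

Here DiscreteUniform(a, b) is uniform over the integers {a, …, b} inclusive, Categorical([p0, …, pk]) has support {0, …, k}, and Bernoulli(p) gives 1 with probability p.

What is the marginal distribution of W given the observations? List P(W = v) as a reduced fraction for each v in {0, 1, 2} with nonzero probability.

Enumerate traces; 24 have nonzero weight after conditioning:
  (Z=1, U=1, Y=2, W=0, X=0, V=0) weight 1/140
  (Z=1, U=1, Y=2, W=0, X=0, V=1) weight 1/140
  (Z=1, U=1, Y=2, W=0, X=1, V=0) weight 1/140
  (Z=1, U=1, Y=2, W=0, X=1, V=1) weight 1/140
  (Z=1, U=1, Y=2, W=0, X=2, V=0) weight 1/140
  (Z=1, U=1, Y=2, W=0, X=2, V=1) weight 1/140
  (Z=1, U=1, Y=2, W=2, X=0, V=0) weight 1/280
  (Z=1, U=1, Y=2, W=2, X=0, V=1) weight 1/280
  … 16 more
Group by W:
  weight(W=0) = 3/35
  weight(W=2) = 3/70
Total weight = 3/35 + 3/70 = 9/70
P(W=0 | obs) = 3/35 / 9/70 = 2/3
P(W=2 | obs) = 3/70 / 9/70 = 1/3

P(W=0) = 2/3, P(W=2) = 1/3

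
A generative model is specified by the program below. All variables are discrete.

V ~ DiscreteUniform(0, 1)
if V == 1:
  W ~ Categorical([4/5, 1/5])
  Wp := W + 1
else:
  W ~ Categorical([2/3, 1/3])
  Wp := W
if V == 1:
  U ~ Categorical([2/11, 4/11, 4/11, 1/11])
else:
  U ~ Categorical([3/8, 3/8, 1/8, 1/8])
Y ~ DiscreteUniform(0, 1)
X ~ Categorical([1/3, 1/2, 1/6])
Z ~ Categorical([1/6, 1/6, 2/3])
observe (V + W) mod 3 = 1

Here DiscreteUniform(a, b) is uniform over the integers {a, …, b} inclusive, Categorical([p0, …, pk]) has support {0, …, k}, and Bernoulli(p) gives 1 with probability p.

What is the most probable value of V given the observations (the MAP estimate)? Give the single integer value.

Enumerate traces; 144 have nonzero weight after conditioning:
  (V=0, W=1, U=0, Y=0, X=0, Z=0) weight 1/576
  (V=0, W=1, U=0, Y=0, X=0, Z=1) weight 1/576
  (V=0, W=1, U=0, Y=0, X=0, Z=2) weight 1/144
  (V=0, W=1, U=0, Y=0, X=1, Z=0) weight 1/384
  (V=0, W=1, U=0, Y=0, X=1, Z=1) weight 1/384
  (V=0, W=1, U=0, Y=0, X=1, Z=2) weight 1/96
  (V=0, W=1, U=0, Y=0, X=2, Z=0) weight 1/1152
  (V=0, W=1, U=0, Y=0, X=2, Z=1) weight 1/1152
  (V=1, W=0, U=0, Y=0, X=0, Z=0) weight 1/495
  … 135 more
Group by V:
  weight(V=0) = 1/6
  weight(V=1) = 2/5
Total weight = 1/6 + 2/5 = 17/30
P(V=0 | obs) = 1/6 / 17/30 = 5/17
P(V=1 | obs) = 2/5 / 17/30 = 12/17
argmax = 1

argmax_v P(V = v | obs) = 1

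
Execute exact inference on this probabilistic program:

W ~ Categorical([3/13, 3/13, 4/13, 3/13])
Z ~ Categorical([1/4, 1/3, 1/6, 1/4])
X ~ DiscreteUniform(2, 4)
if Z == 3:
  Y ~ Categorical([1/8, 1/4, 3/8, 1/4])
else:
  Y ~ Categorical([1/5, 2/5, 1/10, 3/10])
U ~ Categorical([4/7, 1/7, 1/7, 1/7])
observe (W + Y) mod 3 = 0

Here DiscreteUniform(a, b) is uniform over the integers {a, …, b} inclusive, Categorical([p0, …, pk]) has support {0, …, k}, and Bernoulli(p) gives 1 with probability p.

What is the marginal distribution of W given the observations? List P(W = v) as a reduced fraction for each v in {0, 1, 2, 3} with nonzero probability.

P(W=0) = 225/763, P(W=1) = 81/763, P(W=2) = 232/763, P(W=3) = 225/763

Enumerate traces; 288 have nonzero weight after conditioning:
  (W=0, Z=0, X=2, Y=0, U=0) weight 1/455
  (W=0, Z=0, X=2, Y=0, U=1) weight 1/1820
  (W=0, Z=0, X=2, Y=0, U=2) weight 1/1820
  (W=0, Z=0, X=2, Y=0, U=3) weight 1/1820
  (W=0, Z=0, X=2, Y=3, U=0) weight 3/910
  (W=0, Z=0, X=2, Y=3, U=1) weight 3/3640
  (W=0, Z=0, X=2, Y=3, U=2) weight 3/3640
  (W=0, Z=0, X=2, Y=3, U=3) weight 3/3640
  (W=1, Z=0, X=2, Y=2, U=0) weight 1/910
  (W=2, Z=0, X=2, Y=1, U=0) weight 8/1365
  … 278 more
Group by W:
  weight(W=0) = 45/416
  weight(W=1) = 81/2080
  weight(W=2) = 29/260
  weight(W=3) = 45/416
Total weight = 45/416 + 81/2080 + 29/260 + 45/416 = 763/2080
P(W=0 | obs) = 45/416 / 763/2080 = 225/763
P(W=1 | obs) = 81/2080 / 763/2080 = 81/763
P(W=2 | obs) = 29/260 / 763/2080 = 232/763
P(W=3 | obs) = 45/416 / 763/2080 = 225/763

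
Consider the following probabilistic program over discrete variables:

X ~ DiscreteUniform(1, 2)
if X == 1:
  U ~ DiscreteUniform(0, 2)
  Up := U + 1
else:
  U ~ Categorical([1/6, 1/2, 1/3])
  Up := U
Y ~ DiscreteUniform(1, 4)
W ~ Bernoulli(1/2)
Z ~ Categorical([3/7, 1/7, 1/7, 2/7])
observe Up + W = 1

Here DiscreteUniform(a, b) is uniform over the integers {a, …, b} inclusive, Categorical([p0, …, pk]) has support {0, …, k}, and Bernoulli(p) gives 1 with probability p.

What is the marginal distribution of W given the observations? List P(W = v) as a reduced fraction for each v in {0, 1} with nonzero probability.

Enumerate traces; 48 have nonzero weight after conditioning:
  (X=1, U=0, Y=1, W=0, Z=0) weight 1/112
  (X=1, U=0, Y=1, W=0, Z=1) weight 1/336
  (X=1, U=0, Y=1, W=0, Z=2) weight 1/336
  (X=1, U=0, Y=1, W=0, Z=3) weight 1/168
  (X=1, U=0, Y=2, W=0, Z=0) weight 1/112
  (X=1, U=0, Y=2, W=0, Z=1) weight 1/336
  (X=1, U=0, Y=2, W=0, Z=2) weight 1/336
  (X=1, U=0, Y=2, W=0, Z=3) weight 1/168
  (X=2, U=0, Y=1, W=1, Z=0) weight 1/224
  … 39 more
Group by W:
  weight(W=0) = 5/24
  weight(W=1) = 1/24
Total weight = 5/24 + 1/24 = 1/4
P(W=0 | obs) = 5/24 / 1/4 = 5/6
P(W=1 | obs) = 1/24 / 1/4 = 1/6

P(W=0) = 5/6, P(W=1) = 1/6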